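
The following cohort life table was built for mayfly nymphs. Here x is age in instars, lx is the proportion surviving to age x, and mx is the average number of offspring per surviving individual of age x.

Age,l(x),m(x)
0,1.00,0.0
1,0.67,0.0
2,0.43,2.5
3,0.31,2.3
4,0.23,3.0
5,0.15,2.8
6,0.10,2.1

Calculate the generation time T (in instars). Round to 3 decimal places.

lx·mx: 0, 0, 1.075, 0.713, 0.69, 0.42, 0.21 → R0 = 3.108
x·lx·mx: 0, 0, 2.15, 2.139, 2.76, 2.1, 1.26 → Σ = 10.409
T = 10.409 / 3.108 = 3.349099… → 3.349

3.349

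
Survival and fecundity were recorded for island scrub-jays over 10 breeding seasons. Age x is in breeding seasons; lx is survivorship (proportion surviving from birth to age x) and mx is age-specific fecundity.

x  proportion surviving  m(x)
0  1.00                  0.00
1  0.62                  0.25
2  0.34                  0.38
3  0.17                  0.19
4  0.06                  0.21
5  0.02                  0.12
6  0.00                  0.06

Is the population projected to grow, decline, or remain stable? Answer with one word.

declining

R0 = Σ lx·mx = 0 + 0.155 + 0.1292 + 0.0323 + 0.0126 + 0.0024 + 0 = 0.3315
R0 < 1, so the population is declining.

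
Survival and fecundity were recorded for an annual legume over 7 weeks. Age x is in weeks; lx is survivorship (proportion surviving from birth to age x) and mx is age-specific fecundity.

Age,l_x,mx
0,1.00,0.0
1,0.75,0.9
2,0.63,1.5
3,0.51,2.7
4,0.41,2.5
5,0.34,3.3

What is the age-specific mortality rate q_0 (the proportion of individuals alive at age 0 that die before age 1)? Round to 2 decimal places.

q_0 = (l_0 − l_1) / l_0 = (1 − 0.75) / 1
     = 0.25 / 1 = 0.25 → 0.25

0.25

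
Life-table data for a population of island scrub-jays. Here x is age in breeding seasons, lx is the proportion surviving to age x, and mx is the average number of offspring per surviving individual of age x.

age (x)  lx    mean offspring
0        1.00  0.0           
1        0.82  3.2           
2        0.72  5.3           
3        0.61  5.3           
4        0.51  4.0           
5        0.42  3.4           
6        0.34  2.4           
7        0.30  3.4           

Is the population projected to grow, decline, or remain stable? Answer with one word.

R0 = Σ lx·mx = 0 + 2.624 + 3.816 + 3.233 + 2.04 + 1.428 + 0.816 + 1.02 = 14.977
R0 > 1, so the population is growing.

growing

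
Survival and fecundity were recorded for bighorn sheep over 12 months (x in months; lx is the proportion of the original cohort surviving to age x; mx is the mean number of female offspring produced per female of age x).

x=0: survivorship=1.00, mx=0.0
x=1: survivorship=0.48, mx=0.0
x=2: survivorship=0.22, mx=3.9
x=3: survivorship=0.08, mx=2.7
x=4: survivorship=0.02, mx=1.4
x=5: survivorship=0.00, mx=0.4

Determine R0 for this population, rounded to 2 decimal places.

1.10

lx·mx by age: 0, 0, 0.858, 0.216, 0.028, 0
R0 = Σ lx·mx = 1.102 → 1.10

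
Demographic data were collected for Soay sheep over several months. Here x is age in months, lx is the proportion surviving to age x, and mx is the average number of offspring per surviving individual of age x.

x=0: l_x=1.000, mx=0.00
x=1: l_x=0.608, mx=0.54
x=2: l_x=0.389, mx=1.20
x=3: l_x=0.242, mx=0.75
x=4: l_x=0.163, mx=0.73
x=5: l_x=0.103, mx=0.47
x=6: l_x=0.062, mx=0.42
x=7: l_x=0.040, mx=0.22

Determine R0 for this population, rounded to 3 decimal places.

1.179

lx·mx by age: 0, 0.32832, 0.4668, 0.1815, 0.11899, 0.04841, 0.02604, 0.0088
R0 = Σ lx·mx = 1.17886 → 1.179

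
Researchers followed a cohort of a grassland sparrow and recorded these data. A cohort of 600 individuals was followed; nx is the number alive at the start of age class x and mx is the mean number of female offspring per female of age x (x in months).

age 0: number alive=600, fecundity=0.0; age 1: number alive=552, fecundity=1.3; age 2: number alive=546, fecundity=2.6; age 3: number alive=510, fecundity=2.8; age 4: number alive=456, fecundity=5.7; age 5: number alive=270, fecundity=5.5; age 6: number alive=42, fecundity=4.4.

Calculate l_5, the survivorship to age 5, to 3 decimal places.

0.450

l_5 = n_5/n_0 = 270/600 = 0.45 → 0.450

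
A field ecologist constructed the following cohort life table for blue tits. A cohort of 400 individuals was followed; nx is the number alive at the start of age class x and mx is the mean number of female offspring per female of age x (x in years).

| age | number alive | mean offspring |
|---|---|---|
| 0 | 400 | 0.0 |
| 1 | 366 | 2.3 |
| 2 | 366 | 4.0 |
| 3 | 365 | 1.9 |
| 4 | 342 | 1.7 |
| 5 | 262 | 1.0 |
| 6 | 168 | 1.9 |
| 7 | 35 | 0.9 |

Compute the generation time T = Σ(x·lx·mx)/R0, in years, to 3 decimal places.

2.771

lx = nx/n0 = nx/400: 1, 0.915, 0.915, 0.9125, 0.855, 0.655, 0.42, 0.0875
lx·mx: 0, 2.1045, 3.66, 1.73375, 1.4535, 0.655, 0.798, 0.07875 → R0 = 10.4835
x·lx·mx: 0, 2.1045, 7.32, 5.20125, 5.814, 3.275, 4.788, 0.55125 → Σ = 29.054
T = 29.054 / 10.4835 = 2.771403… → 2.771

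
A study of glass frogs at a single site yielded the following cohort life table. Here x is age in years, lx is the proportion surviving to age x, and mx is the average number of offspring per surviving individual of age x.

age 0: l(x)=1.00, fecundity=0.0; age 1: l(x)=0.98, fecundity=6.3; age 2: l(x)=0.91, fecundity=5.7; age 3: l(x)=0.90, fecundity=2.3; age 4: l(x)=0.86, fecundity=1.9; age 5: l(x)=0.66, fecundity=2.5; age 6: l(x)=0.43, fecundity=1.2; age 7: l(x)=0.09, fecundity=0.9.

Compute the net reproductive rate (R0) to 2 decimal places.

lx·mx by age: 0, 6.174, 5.187, 2.07, 1.634, 1.65, 0.516, 0.081
R0 = Σ lx·mx = 17.312 → 17.31

17.31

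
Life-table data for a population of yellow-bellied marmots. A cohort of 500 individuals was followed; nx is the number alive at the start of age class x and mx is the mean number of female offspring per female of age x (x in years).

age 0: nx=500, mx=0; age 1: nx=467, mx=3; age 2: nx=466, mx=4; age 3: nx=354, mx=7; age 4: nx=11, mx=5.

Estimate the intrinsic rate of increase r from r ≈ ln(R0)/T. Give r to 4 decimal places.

lx = nx/n0 = nx/500: 1, 0.934, 0.932, 0.708, 0.022
R0 = Σ lx·mx = 0 + 2.802 + 3.728 + 4.956 + 0.11 = 11.596
Σ x·lx·mx = 25.566; T = 25.566/11.596 = 2.20473…
r ≈ ln(R0)/T = ln(11.596)/2.20473… = 1.111549… → 1.1115

1.1115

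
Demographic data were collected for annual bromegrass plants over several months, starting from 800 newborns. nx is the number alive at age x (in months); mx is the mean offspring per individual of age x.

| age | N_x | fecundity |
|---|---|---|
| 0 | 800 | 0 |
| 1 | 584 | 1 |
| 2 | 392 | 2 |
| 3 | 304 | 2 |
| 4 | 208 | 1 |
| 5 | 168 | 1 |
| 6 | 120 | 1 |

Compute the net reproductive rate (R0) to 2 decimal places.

3.09

lx = nx/n0 = nx/800: 1, 0.73, 0.49, 0.38, 0.26, 0.21, 0.15
lx·mx by age: 0, 0.73, 0.98, 0.76, 0.26, 0.21, 0.15
R0 = Σ lx·mx = 3.09 → 3.09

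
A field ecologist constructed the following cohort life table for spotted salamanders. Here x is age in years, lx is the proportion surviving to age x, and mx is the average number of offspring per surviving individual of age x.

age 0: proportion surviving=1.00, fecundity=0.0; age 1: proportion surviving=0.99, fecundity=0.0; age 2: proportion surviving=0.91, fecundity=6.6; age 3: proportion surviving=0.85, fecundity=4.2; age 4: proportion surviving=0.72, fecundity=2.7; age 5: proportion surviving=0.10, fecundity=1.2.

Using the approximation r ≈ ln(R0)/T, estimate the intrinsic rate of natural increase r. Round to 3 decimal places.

R0 = Σ lx·mx = 0 + 0 + 6.006 + 3.57 + 1.944 + 0.12 = 11.64
Σ x·lx·mx = 31.098; T = 31.098/11.64 = 2.67165…
r ≈ ln(R0)/T = ln(11.64)/2.67165… = 0.9187… → 0.919

0.919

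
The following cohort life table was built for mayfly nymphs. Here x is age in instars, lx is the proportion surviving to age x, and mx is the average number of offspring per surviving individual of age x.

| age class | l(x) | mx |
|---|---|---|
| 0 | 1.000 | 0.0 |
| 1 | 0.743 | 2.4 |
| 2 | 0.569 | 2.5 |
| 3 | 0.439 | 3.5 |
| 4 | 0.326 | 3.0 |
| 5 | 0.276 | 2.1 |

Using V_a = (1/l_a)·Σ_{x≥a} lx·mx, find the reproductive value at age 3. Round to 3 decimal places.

7.048

lx·mx for x ≥ 3: 1.5365, 0.978, 0.5796 → sum = 3.0941
V_3 = 3.0941 / l_3 = 3.0941 / 0.439 = 7.048064… → 7.048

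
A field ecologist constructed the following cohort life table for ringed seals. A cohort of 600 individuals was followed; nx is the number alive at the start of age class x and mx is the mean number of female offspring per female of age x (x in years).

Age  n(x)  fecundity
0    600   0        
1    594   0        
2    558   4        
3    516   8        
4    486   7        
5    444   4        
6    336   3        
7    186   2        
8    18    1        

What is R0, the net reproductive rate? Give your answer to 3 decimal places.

lx = nx/n0 = nx/600: 1, 0.99, 0.93, 0.86, 0.81, 0.74, 0.56, 0.31, 0.03
lx·mx by age: 0, 0, 3.72, 6.88, 5.67, 2.96, 1.68, 0.62, 0.03
R0 = Σ lx·mx = 21.56 → 21.560

21.560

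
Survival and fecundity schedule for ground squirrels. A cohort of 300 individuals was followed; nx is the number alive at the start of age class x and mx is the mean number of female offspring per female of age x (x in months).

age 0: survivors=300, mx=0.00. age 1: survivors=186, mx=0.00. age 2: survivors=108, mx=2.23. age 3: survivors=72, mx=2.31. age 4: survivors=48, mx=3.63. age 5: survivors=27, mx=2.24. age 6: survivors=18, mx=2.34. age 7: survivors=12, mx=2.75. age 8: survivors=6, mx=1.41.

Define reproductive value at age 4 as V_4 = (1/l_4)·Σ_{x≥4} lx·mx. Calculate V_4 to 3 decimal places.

lx = nx/n0 = nx/300: 1, 0.62, 0.36, 0.24, 0.16, 0.09, 0.06, 0.04, 0.02
lx·mx for x ≥ 4: 0.5808, 0.2016, 0.1404, 0.11, 0.0282 → sum = 1.061
V_4 = 1.061 / l_4 = 1.061 / 0.16 = 6.63125 → 6.631

6.631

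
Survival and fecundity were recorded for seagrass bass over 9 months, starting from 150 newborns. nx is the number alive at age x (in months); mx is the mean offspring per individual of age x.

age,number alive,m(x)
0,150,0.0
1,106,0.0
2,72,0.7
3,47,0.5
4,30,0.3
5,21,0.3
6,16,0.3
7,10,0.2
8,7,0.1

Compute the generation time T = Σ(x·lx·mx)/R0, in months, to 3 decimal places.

2.970

lx = nx/n0 = nx/150: 1, 0.70667…, 0.48, 0.31333…, 0.2, 0.14, 0.10667…, 0.06667…, 0.04667…
lx·mx: 0, 0, 0.336, 0.156667…, 0.06, 0.042, 0.032…, 0.013333…, 0.004667… → R0 = 0.644667…
x·lx·mx: 0, 0, 0.672, 0.47…, 0.24, 0.21, 0.192…, 0.093333…, 0.037333… → Σ = 1.914667…
T = 1.914667… / 0.644667… = 2.97001… → 2.970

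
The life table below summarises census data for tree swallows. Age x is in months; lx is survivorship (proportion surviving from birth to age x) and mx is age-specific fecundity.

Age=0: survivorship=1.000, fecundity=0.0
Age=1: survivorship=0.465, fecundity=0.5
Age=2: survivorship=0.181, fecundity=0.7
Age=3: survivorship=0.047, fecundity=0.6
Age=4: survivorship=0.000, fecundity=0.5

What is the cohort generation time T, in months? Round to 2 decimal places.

1.47

lx·mx: 0, 0.2325, 0.1267, 0.0282, 0 → R0 = 0.3874
x·lx·mx: 0, 0.2325, 0.2534, 0.0846, 0 → Σ = 0.5705
T = 0.5705 / 0.3874 = 1.472638… → 1.47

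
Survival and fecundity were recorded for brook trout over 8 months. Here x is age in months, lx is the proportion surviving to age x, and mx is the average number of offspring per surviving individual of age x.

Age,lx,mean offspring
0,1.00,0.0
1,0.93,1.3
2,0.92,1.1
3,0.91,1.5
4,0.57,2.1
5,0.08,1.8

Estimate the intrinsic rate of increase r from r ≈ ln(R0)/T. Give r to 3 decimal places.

0.612

R0 = Σ lx·mx = 0 + 1.209 + 1.012 + 1.365 + 1.197 + 0.144 = 4.927
Σ x·lx·mx = 12.836; T = 12.836/4.927 = 2.60524…
r ≈ ln(R0)/T = ln(4.927)/2.60524… = 0.61212… → 0.612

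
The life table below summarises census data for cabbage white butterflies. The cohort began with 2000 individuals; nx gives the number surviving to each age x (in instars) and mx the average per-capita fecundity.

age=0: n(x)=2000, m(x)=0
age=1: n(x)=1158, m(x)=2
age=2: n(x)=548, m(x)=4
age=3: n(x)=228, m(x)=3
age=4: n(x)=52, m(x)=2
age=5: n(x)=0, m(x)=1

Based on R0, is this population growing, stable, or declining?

lx = nx/n0 = nx/2000: 1, 0.579, 0.274, 0.114, 0.026, 0
R0 = Σ lx·mx = 0 + 1.158 + 1.096 + 0.342 + 0.052 + 0 = 2.648
R0 > 1, so the population is growing.

growing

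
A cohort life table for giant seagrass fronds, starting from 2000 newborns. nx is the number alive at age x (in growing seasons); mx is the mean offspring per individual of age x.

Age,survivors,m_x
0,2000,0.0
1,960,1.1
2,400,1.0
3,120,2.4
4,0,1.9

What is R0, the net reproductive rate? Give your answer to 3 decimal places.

lx = nx/n0 = nx/2000: 1, 0.48, 0.2, 0.06, 0
lx·mx by age: 0, 0.528, 0.2, 0.144, 0
R0 = Σ lx·mx = 0.872 → 0.872

0.872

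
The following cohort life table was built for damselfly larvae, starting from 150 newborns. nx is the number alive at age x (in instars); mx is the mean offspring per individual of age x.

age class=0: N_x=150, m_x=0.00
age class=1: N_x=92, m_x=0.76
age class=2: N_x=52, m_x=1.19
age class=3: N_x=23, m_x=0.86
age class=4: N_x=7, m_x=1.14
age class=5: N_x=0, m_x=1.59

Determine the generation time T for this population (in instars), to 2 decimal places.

1.79

lx = nx/n0 = nx/150: 1, 0.61333…, 0.34667…, 0.15333…, 0.04667…, 0
lx·mx: 0, 0.466133…, 0.412533…, 0.131867…, 0.0532…, 0 → R0 = 1.063733…
x·lx·mx: 0, 0.466133…, 0.825067…, 0.3956…, 0.2128…, 0 → Σ = 1.8996…
T = 1.8996… / 1.063733… = 1.785786… → 1.79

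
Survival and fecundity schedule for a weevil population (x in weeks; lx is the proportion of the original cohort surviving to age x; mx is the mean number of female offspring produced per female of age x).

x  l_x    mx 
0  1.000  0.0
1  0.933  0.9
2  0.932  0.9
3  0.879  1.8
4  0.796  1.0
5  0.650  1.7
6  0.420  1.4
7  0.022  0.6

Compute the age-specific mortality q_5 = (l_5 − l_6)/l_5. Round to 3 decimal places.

q_5 = (l_5 − l_6) / l_5 = (0.65 − 0.42) / 0.65
     = 0.23 / 0.65 = 0.353846… → 0.354

0.354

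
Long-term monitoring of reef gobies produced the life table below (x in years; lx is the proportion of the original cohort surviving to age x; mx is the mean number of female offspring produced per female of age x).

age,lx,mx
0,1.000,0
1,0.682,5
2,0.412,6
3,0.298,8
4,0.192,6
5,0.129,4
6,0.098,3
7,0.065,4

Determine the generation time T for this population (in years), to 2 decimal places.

lx·mx: 0, 3.41, 2.472, 2.384, 1.152, 0.516, 0.294, 0.26 → R0 = 10.488
x·lx·mx: 0, 3.41, 4.944, 7.152, 4.608, 2.58, 1.764, 1.82 → Σ = 26.278
T = 26.278 / 10.488 = 2.50553… → 2.51

2.51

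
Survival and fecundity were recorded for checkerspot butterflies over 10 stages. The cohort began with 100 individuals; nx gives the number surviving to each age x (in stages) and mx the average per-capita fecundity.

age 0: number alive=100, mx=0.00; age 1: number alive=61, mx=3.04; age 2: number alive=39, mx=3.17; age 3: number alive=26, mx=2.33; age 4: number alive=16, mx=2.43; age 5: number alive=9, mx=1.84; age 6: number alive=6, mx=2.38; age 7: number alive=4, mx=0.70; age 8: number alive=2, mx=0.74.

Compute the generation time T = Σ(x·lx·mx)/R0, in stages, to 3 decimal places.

2.186

lx = nx/n0 = nx/100: 1, 0.61, 0.39, 0.26, 0.16, 0.09, 0.06, 0.04, 0.02
lx·mx: 0, 1.8544, 1.2363, 0.6058, 0.3888, 0.1656, 0.1428, 0.028, 0.0148 → R0 = 4.4365
x·lx·mx: 0, 1.8544, 2.4726, 1.8174, 1.5552, 0.828, 0.8568, 0.196, 0.1184 → Σ = 9.6988
T = 9.6988 / 4.4365 = 2.186138… → 2.186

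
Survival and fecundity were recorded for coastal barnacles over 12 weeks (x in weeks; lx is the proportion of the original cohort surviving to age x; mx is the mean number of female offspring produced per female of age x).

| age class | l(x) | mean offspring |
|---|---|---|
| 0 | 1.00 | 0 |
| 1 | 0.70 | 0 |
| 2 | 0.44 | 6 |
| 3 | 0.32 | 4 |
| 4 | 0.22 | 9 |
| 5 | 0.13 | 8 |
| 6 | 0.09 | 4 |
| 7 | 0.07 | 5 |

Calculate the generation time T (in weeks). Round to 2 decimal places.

3.51

lx·mx: 0, 0, 2.64, 1.28, 1.98, 1.04, 0.36, 0.35 → R0 = 7.65
x·lx·mx: 0, 0, 5.28, 3.84, 7.92, 5.2, 2.16, 2.45 → Σ = 26.85
T = 26.85 / 7.65 = 3.509804… → 3.51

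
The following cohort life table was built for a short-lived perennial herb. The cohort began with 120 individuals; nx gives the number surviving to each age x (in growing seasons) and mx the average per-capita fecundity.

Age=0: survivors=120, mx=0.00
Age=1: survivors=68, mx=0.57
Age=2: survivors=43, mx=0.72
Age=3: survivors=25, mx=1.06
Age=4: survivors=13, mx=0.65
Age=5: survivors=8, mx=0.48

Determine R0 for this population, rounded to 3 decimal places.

0.904

lx = nx/n0 = nx/120: 1, 0.56667…, 0.35833…, 0.20833…, 0.10833…, 0.06667…
lx·mx by age: 0, 0.323…, 0.258…, 0.220833…, 0.070417…, 0.032…
R0 = Σ lx·mx = 0.90425… → 0.904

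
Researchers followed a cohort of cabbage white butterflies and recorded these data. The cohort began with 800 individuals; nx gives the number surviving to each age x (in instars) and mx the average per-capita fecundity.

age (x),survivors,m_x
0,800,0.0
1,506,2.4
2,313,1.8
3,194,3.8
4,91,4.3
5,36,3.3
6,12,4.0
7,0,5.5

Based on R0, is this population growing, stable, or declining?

growing

lx = nx/n0 = nx/800: 1, 0.6325, 0.39125, 0.2425, 0.11375, 0.045, 0.015, 0
R0 = Σ lx·mx = 0 + 1.518 + 0.70425 + 0.9215 + 0.489125 + 0.1485 + 0.06 + 0 = 3.841375
R0 > 1, so the population is growing.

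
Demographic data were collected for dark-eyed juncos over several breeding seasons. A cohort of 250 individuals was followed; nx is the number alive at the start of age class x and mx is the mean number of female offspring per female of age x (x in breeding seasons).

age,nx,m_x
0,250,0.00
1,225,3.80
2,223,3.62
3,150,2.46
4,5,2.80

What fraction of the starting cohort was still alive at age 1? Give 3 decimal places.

0.900

l_1 = n_1/n_0 = 225/250 = 0.9 → 0.900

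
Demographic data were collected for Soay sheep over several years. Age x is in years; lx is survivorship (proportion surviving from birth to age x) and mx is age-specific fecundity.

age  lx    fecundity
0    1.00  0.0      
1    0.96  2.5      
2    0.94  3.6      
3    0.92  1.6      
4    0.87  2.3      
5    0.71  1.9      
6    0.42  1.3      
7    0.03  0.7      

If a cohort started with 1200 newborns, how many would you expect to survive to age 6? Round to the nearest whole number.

504

Expected survivors = N0 · l_6 = 1200 × 0.42 = 504 → 504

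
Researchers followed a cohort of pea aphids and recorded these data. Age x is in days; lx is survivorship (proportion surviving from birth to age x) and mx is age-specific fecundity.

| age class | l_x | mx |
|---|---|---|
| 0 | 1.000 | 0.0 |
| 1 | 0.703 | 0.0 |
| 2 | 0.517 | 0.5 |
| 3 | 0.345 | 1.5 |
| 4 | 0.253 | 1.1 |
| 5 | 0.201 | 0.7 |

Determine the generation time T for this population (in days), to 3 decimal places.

3.252

lx·mx: 0, 0, 0.2585, 0.5175, 0.2783, 0.1407 → R0 = 1.195
x·lx·mx: 0, 0, 0.517, 1.5525, 1.1132, 0.7035 → Σ = 3.8862
T = 3.8862 / 1.195 = 3.25205… → 3.252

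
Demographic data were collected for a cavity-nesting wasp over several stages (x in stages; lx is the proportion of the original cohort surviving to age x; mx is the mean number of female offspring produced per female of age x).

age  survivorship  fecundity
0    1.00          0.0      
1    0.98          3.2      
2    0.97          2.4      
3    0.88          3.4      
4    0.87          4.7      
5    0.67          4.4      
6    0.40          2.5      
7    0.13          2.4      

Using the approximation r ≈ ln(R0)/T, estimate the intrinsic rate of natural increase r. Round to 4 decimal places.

R0 = Σ lx·mx = 0 + 3.136 + 2.328 + 2.992 + 4.089 + 2.948 + 1 + 0.312 = 16.805
Σ x·lx·mx = 56.048; T = 56.048/16.805 = 3.3352…
r ≈ ln(R0)/T = ln(16.805)/3.3352… = 0.84603… → 0.8460

0.8460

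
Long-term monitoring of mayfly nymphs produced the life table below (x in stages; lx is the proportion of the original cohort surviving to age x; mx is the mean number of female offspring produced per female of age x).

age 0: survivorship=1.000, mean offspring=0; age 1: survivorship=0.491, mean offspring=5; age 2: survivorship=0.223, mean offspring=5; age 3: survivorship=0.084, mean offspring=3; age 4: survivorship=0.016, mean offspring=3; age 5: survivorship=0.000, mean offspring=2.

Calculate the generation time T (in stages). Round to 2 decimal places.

1.46

lx·mx: 0, 2.455, 1.115, 0.252, 0.048, 0 → R0 = 3.87
x·lx·mx: 0, 2.455, 2.23, 0.756, 0.192, 0 → Σ = 5.633
T = 5.633 / 3.87 = 1.455556… → 1.46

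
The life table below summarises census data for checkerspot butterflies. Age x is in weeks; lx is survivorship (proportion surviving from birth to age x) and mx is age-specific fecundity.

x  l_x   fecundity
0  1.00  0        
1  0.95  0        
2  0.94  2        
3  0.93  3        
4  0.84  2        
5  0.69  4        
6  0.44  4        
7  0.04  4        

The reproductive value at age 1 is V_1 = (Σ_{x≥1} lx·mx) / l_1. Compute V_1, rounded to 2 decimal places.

11.61

lx·mx for x ≥ 1: 0, 1.88, 2.79, 1.68, 2.76, 1.76, 0.16 → sum = 11.03
V_1 = 11.03 / l_1 = 11.03 / 0.95 = 11.610526… → 11.61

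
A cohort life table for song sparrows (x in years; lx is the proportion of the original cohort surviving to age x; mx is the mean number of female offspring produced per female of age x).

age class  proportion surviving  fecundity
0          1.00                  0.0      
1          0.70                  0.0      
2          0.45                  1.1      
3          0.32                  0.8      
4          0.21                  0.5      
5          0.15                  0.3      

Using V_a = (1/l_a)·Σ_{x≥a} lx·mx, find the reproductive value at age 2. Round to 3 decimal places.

2.002

lx·mx for x ≥ 2: 0.495, 0.256, 0.105, 0.045 → sum = 0.901
V_2 = 0.901 / l_2 = 0.901 / 0.45 = 2.002222… → 2.002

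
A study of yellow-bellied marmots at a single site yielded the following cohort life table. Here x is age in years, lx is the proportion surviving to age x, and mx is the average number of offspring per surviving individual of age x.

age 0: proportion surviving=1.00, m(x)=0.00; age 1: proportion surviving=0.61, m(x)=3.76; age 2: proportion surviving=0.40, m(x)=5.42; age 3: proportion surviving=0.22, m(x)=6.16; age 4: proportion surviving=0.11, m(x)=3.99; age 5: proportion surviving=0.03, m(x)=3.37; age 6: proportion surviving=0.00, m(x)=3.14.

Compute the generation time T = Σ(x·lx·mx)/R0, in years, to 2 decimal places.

lx·mx: 0, 2.2936, 2.168, 1.3552, 0.4389, 0.1011, 0 → R0 = 6.3568
x·lx·mx: 0, 2.2936, 4.336, 4.0656, 1.7556, 0.5055, 0 → Σ = 12.9563
T = 12.9563 / 6.3568 = 2.03818… → 2.04

2.04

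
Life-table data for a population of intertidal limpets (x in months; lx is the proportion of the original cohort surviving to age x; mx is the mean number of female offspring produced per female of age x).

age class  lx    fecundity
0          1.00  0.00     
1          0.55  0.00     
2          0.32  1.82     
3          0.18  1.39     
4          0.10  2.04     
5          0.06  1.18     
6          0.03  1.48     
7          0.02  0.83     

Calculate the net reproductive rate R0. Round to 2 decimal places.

1.17

lx·mx by age: 0, 0, 0.5824, 0.2502, 0.204, 0.0708, 0.0444, 0.0166
R0 = Σ lx·mx = 1.1684 → 1.17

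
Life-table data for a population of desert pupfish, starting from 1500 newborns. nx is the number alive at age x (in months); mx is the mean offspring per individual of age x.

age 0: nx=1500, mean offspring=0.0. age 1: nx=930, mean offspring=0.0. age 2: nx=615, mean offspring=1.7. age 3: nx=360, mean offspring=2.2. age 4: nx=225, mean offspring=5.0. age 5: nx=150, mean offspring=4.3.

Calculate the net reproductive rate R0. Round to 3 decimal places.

lx = nx/n0 = nx/1500: 1, 0.62, 0.41, 0.24, 0.15, 0.1
lx·mx by age: 0, 0, 0.697, 0.528, 0.75, 0.43
R0 = Σ lx·mx = 2.405 → 2.405

2.405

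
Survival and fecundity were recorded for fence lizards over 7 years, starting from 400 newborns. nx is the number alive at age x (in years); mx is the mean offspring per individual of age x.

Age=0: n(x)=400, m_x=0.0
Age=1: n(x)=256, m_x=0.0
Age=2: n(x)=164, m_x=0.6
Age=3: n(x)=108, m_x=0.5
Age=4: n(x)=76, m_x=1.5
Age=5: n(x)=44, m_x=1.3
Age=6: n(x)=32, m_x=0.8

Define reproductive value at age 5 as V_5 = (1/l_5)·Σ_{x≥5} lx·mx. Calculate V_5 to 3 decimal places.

1.882

lx = nx/n0 = nx/400: 1, 0.64, 0.41, 0.27, 0.19, 0.11, 0.08
lx·mx for x ≥ 5: 0.143, 0.064 → sum = 0.207
V_5 = 0.207 / l_5 = 0.207 / 0.11 = 1.881818… → 1.882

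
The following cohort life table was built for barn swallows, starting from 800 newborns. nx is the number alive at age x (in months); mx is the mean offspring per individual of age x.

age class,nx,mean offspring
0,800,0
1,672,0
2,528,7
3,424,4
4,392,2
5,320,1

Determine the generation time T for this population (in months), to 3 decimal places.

2.650

lx = nx/n0 = nx/800: 1, 0.84, 0.66, 0.53, 0.49, 0.4
lx·mx: 0, 0, 4.62, 2.12, 0.98, 0.4 → R0 = 8.12
x·lx·mx: 0, 0, 9.24, 6.36, 3.92, 2 → Σ = 21.52
T = 21.52 / 8.12 = 2.650246… → 2.650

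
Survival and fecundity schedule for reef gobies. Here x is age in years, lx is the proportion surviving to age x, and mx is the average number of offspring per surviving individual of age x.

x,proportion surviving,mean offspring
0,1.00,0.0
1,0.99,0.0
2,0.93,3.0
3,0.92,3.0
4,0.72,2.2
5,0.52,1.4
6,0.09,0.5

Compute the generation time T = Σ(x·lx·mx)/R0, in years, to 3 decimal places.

lx·mx: 0, 0, 2.79, 2.76, 1.584, 0.728, 0.045 → R0 = 7.907
x·lx·mx: 0, 0, 5.58, 8.28, 6.336, 3.64, 0.27 → Σ = 24.106
T = 24.106 / 7.907 = 3.048691… → 3.049

3.049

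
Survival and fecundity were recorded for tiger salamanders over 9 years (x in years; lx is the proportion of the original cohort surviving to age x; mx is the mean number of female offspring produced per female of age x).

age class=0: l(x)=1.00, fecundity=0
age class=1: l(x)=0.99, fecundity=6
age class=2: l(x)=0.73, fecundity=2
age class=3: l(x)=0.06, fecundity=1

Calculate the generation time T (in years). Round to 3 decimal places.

1.212

lx·mx: 0, 5.94, 1.46, 0.06 → R0 = 7.46
x·lx·mx: 0, 5.94, 2.92, 0.18 → Σ = 9.04
T = 9.04 / 7.46 = 1.211796… → 1.212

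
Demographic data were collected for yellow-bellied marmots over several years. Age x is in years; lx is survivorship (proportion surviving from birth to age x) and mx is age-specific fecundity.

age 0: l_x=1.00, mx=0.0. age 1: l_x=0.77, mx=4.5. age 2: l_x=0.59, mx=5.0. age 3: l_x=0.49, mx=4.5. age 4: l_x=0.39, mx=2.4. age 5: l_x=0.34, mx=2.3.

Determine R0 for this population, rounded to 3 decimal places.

lx·mx by age: 0, 3.465, 2.95, 2.205, 0.936, 0.782
R0 = Σ lx·mx = 10.338 → 10.338

10.338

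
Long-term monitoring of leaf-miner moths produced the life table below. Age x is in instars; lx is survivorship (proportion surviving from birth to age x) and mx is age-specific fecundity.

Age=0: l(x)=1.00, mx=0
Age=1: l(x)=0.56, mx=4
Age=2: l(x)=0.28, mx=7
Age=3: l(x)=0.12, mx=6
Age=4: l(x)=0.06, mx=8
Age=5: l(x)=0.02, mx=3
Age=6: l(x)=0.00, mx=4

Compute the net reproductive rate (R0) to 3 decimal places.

5.460

lx·mx by age: 0, 2.24, 1.96, 0.72, 0.48, 0.06, 0
R0 = Σ lx·mx = 5.46 → 5.460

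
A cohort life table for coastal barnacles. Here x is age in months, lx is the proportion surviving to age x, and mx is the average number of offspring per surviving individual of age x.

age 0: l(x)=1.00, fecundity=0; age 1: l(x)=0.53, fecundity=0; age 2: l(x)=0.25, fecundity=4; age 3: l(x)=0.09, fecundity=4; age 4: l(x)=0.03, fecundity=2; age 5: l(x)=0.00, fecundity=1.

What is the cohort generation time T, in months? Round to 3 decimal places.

2.338

lx·mx: 0, 0, 1, 0.36, 0.06, 0 → R0 = 1.42
x·lx·mx: 0, 0, 2, 1.08, 0.24, 0 → Σ = 3.32
T = 3.32 / 1.42 = 2.338028… → 2.338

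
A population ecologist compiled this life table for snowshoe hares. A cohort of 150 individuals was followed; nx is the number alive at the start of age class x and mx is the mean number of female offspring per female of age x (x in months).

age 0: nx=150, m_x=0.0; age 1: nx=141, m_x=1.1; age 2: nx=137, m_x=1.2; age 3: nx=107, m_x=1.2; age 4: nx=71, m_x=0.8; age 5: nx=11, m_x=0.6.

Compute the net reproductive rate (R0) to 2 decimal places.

3.41

lx = nx/n0 = nx/150: 1, 0.94, 0.91333…, 0.71333…, 0.47333…, 0.07333…
lx·mx by age: 0, 1.034, 1.096…, 0.856…, 0.378667…, 0.044…
R0 = Σ lx·mx = 3.408667… → 3.41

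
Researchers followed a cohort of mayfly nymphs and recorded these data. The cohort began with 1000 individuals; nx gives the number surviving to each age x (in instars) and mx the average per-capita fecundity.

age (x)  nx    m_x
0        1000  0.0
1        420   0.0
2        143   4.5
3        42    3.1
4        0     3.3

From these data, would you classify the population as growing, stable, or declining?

lx = nx/n0 = nx/1000: 1, 0.42, 0.143, 0.042, 0
R0 = Σ lx·mx = 0 + 0 + 0.6435 + 0.1302 + 0 = 0.7737
R0 < 1, so the population is declining.

declining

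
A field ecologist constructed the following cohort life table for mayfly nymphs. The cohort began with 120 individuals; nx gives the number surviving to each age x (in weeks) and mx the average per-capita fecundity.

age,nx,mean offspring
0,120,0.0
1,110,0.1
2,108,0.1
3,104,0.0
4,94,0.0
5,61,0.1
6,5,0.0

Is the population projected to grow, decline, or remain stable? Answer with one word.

declining

lx = nx/n0 = nx/120: 1, 0.91667…, 0.9, 0.86667…, 0.78333…, 0.50833…, 0.04167…
R0 = Σ lx·mx = 0 + 0.091667… + 0.09 + 0 + 0 + 0.050833… + 0 = 0.2325…
R0 < 1, so the population is declining.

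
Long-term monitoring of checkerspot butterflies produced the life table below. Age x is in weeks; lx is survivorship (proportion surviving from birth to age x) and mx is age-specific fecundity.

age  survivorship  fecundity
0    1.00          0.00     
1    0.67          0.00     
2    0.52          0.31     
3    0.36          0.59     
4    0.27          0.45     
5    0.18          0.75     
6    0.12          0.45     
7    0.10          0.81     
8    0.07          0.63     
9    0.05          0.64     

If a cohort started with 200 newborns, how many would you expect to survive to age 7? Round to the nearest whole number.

Expected survivors = N0 · l_7 = 200 × 0.10 = 20 → 20

20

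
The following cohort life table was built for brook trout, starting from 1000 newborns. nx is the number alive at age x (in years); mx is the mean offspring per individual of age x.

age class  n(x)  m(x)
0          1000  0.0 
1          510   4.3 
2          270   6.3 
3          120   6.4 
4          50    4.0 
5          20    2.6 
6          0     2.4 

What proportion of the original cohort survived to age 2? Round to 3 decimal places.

0.270

l_2 = n_2/n_0 = 270/1000 = 0.27 → 0.270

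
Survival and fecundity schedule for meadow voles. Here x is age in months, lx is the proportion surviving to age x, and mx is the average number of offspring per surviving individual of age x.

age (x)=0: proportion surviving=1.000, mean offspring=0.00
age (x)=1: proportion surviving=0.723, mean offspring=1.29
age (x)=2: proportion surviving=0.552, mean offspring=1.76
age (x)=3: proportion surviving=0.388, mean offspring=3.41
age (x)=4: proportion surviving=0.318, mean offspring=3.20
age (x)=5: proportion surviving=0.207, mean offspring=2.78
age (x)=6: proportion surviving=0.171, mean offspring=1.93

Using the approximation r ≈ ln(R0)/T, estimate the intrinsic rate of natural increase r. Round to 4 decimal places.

0.5352

R0 = Σ lx·mx = 0 + 0.93267 + 0.97152 + 1.32308 + 1.0176 + 0.57546 + 0.33003 = 5.15036
Σ x·lx·mx = 15.77283; T = 15.77283/5.15036 = 3.06247…
r ≈ ln(R0)/T = ln(5.15036)/3.06247… = 0.53521… → 0.5352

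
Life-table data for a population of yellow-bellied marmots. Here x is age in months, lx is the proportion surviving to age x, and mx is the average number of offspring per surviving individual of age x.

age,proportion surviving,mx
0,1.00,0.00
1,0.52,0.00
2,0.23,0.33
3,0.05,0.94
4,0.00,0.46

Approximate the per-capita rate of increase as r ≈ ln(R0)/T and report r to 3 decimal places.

-0.880

R0 = Σ lx·mx = 0 + 0 + 0.0759 + 0.047 + 0 = 0.1229
Σ x·lx·mx = 0.2928; T = 0.2928/0.1229 = 2.38242…
r ≈ ln(R0)/T = ln(0.1229)/2.38242… = -0.87994… → -0.880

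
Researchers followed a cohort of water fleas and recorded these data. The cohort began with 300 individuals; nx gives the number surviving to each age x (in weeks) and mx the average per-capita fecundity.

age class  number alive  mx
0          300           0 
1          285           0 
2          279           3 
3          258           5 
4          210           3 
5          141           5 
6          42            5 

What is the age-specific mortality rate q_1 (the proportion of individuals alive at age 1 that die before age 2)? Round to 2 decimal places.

lx = nx/n0 = nx/300: 1, 0.95, 0.93, 0.86, 0.7, 0.47, 0.14
q_1 = (l_1 − l_2) / l_1 = (0.95 − 0.93) / 0.95
     = 0.02 / 0.95 = 0.021053… → 0.02

0.02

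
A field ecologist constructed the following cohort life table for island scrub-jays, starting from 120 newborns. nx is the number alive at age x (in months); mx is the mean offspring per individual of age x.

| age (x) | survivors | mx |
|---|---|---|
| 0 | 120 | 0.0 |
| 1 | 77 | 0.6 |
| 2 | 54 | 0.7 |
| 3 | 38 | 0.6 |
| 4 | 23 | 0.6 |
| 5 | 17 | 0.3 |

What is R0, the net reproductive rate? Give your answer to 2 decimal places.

lx = nx/n0 = nx/120: 1, 0.64167…, 0.45, 0.31667…, 0.19167…, 0.14167…
lx·mx by age: 0, 0.385…, 0.315, 0.19…, 0.115…, 0.0425…
R0 = Σ lx·mx = 1.0475… → 1.05

1.05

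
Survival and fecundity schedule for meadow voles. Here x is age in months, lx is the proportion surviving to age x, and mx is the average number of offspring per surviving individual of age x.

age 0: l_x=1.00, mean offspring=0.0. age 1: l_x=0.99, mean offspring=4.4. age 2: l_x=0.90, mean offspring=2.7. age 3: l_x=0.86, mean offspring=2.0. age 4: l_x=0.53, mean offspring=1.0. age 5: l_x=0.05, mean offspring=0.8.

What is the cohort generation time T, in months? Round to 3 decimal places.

lx·mx: 0, 4.356, 2.43, 1.72, 0.53, 0.04 → R0 = 9.076
x·lx·mx: 0, 4.356, 4.86, 5.16, 2.12, 0.2 → Σ = 16.696
T = 16.696 / 9.076 = 1.839577… → 1.840

1.840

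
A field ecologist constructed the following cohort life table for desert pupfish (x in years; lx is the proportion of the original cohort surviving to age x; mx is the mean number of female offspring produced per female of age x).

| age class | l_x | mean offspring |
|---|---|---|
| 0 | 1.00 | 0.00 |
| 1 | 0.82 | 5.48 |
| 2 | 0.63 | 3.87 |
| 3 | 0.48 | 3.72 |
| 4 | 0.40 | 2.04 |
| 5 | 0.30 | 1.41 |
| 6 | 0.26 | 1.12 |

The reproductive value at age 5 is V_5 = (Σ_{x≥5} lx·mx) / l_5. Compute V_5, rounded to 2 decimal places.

lx·mx for x ≥ 5: 0.423, 0.2912 → sum = 0.7142
V_5 = 0.7142 / l_5 = 0.7142 / 0.3 = 2.380667… → 2.38

2.38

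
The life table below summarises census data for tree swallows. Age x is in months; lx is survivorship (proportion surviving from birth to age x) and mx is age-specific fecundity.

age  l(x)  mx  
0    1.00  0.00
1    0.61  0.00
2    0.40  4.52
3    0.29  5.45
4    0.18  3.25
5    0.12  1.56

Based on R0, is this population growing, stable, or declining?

R0 = Σ lx·mx = 0 + 0 + 1.808 + 1.5805 + 0.585 + 0.1872 = 4.1607
R0 > 1, so the population is growing.

growing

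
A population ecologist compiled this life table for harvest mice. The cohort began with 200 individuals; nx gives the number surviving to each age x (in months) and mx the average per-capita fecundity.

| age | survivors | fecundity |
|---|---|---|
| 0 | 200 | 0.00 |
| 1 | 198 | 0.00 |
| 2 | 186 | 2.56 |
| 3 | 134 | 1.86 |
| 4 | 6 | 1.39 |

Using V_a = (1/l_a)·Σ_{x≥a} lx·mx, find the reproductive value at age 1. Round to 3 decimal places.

lx = nx/n0 = nx/200: 1, 0.99, 0.93, 0.67, 0.03
lx·mx for x ≥ 1: 0, 2.3808, 1.2462, 0.0417 → sum = 3.6687
V_1 = 3.6687 / l_1 = 3.6687 / 0.99 = 3.705758… → 3.706

3.706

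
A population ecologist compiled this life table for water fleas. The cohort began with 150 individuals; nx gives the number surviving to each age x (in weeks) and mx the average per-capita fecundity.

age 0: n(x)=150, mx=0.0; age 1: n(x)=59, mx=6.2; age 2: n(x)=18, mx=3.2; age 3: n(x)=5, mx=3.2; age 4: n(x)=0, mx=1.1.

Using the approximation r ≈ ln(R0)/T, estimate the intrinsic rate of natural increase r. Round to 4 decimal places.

lx = nx/n0 = nx/150: 1, 0.39333…, 0.12, 0.03333…, 0
R0 = Σ lx·mx = 0 + 2.43867… + 0.384 + 0.10667… + 0 = 2.929333…
Σ x·lx·mx = 3.526667…; T = 3.526667…/2.929333… = 1.20391…
r ≈ ln(R0)/T = ln(2.929333…)/1.20391… = 0.892734… → 0.8927

0.8927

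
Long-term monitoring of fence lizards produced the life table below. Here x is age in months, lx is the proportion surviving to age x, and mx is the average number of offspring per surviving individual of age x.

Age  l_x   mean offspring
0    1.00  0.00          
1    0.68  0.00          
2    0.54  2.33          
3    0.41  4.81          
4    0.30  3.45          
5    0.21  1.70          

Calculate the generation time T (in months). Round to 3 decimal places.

3.106

lx·mx: 0, 0, 1.2582, 1.9721, 1.035, 0.357 → R0 = 4.6223
x·lx·mx: 0, 0, 2.5164, 5.9163, 4.14, 1.785 → Σ = 14.3577
T = 14.3577 / 4.6223 = 3.106181… → 3.106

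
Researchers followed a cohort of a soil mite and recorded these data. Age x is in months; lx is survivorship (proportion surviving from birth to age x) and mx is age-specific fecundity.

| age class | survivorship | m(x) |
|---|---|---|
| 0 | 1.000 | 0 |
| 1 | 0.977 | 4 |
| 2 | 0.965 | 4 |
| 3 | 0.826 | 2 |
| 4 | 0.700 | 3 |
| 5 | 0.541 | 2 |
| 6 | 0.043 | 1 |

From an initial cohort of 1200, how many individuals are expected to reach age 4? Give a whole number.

Expected survivors = N0 · l_4 = 1200 × 0.700 = 840 → 840

840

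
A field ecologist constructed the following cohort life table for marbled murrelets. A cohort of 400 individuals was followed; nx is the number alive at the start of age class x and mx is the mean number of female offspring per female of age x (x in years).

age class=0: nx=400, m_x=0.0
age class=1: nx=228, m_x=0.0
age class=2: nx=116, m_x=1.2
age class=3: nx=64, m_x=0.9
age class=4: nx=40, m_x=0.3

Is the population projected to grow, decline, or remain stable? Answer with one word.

lx = nx/n0 = nx/400: 1, 0.57, 0.29, 0.16, 0.1
R0 = Σ lx·mx = 0 + 0 + 0.348 + 0.144 + 0.03 = 0.522
R0 < 1, so the population is declining.

declining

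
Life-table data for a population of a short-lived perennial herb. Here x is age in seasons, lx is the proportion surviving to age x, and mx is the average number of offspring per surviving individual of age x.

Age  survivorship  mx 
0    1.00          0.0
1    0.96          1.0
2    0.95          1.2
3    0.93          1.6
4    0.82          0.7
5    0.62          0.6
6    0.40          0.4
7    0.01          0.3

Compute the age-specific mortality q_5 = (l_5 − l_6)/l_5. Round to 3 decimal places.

q_5 = (l_5 − l_6) / l_5 = (0.62 − 0.4) / 0.62
     = 0.22 / 0.62 = 0.354839… → 0.355

0.355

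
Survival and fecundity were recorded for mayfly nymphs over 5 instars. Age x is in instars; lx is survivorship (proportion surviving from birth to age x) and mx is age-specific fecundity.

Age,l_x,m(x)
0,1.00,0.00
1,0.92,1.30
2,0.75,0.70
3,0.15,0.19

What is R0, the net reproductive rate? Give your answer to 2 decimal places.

lx·mx by age: 0, 1.196, 0.525, 0.0285
R0 = Σ lx·mx = 1.7495 → 1.75

1.75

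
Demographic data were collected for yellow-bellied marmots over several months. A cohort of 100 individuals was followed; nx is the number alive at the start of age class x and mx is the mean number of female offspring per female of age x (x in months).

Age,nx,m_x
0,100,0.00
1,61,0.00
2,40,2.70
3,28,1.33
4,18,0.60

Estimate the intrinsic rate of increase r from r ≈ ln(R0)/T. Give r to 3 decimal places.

lx = nx/n0 = nx/100: 1, 0.61, 0.4, 0.28, 0.18
R0 = Σ lx·mx = 0 + 0 + 1.08 + 0.3724 + 0.108 = 1.5604
Σ x·lx·mx = 3.7092; T = 3.7092/1.5604 = 2.37708…
r ≈ ln(R0)/T = ln(1.5604)/2.37708… = 0.18718… → 0.187

0.187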